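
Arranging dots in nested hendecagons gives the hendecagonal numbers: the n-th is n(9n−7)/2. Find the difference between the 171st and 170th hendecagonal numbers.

1531

Consecutive hendecagonal numbers differ by 9n − 8: here 9·171 − 8 = 1531.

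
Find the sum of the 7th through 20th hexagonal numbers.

5369

Σ i(2i−1) = 2Σi² − Σi over i = 7..20.
Σi = 210 − 21 = 189 and Σi² = 2870 − 91 = 2779.
2·2779 − 1·189 = 5369.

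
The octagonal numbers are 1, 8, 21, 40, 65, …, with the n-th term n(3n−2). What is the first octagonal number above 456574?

457861

Solve n(3n−2) > 456574 for integer n.
The largest n with value ≤ 456574 is 390 (since 455520 ≤ 456574 < 457861), so the first above is n = 391, value 457861.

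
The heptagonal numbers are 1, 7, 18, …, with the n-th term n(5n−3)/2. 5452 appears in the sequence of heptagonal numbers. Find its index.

47

Set n(5n−3)/2 = 5452, giving 5n² − 3n − 10904 = 0.
The discriminant is 9 + 40·5452 = 218089, and √218089 = 467.
So n = (3 + 467) / 10 = 470/10 = 47.
Check: 47·(5·47 − 3)/2 = 5452. ✓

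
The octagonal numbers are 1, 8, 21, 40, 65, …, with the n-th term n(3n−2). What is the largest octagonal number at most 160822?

Solve n(3n−2) ≤ 160822 for integer n.
n = 231 gives 159621 ≤ 160822, while n = 232 gives 161008 > 160822; so the answer is 159621.

159621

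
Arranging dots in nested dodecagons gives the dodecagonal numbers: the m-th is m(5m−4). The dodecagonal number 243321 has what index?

Set n(5n−4) = 243321, giving 5n² − 4n − 243321 = 0.
The discriminant is 16 + 20·243321 = 4866436, and √4866436 = 2206.
So n = (4 + 2206) / 10 = 2210/10 = 221.

221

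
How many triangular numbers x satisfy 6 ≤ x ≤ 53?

The n-th triangular number is n(n+1)/2.
Smallest index with value ≥ 6: n = 3 (giving 6).
Largest index with value ≤ 53: n = 9 (giving 45).
Indices 3 through 9: 7 terms.

7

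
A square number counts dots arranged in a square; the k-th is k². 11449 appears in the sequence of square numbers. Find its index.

107

We need n² = 11449, so n = √11449 = 107.
Check: 107² = 11449. ✓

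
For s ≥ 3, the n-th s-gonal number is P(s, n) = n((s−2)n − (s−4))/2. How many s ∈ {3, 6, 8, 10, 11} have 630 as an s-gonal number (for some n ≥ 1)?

s = 3: P(3, 35) = 630. ✓
s = 6: P(6, 18) = 630. ✓
s = 8: P(8, 14) = 560 and P(8, 15) = 645; 630 is not s-gonal.
s = 10: P(10, 12) = 540 and P(10, 13) = 637; 630 is not s-gonal.
s = 11: P(11, 12) = 606 and P(11, 13) = 715; 630 is not s-gonal.
Hits: s ∈ {3, 6} → 2.

2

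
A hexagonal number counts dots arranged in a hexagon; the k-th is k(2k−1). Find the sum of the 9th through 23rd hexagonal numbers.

8000

Σ i(2i−1) = 2Σi² − Σi over i = 9..23.
Σi = 276 − 36 = 240 and Σi² = 4324 − 204 = 4120.
2·4120 − 1·240 = 8000.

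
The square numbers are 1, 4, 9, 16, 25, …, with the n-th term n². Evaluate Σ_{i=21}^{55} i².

Σ_{i=21}^{55} i² = 56980 − 2870 = 54110.

54110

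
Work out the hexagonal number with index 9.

153

9·(2·9 − 1) = 9·17 = 153.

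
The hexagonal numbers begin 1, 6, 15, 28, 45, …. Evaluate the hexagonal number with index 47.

4371

47·(2·47 − 1) = 47·93 = 4371.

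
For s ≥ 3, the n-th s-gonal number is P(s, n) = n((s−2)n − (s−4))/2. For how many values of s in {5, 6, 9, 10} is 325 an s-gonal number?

2

s = 5: P(5, 14) = 287 and P(5, 15) = 330; 325 is not s-gonal.
s = 6: P(6, 13) = 325. ✓
s = 9: P(9, 10) = 325. ✓
s = 10: P(10, 9) = 297 and P(10, 10) = 370; 325 is not s-gonal.
Hits: s ∈ {6, 9} → 2.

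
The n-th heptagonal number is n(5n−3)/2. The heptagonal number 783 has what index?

Set n(5n−3)/2 = 783, giving 5n² − 3n − 1566 = 0.
The discriminant is 9 + 40·783 = 31329, and √31329 = 177.
So n = (3 + 177) / 10 = 180/10 = 18.
Check: 18·(5·18 − 3)/2 = 783. ✓

18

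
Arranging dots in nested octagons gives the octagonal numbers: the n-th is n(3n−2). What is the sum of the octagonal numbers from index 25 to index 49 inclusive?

Σ i(3i−2) = 3Σi² − 2Σi over i = 25..49.
Σi = 1225 − 300 = 925 and Σi² = 40425 − 4900 = 35525.
3·35525 − 2·925 = 104725.

104725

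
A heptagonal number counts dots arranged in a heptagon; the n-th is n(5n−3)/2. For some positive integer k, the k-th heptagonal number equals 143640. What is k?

240

Set n(5n−3)/2 = 143640, giving 5n² − 3n − 287280 = 0.
So n = (3 + 2397) / 10 = 2400/10 = 240.
Check: 240·(5·240 − 3)/2 = 143640. ✓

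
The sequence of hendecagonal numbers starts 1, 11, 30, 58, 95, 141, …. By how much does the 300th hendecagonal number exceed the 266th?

86479

300·(9·300 − 7)/2 = 403950 and 266·(9·266 − 7)/2 = 317471.
Difference: 403950 − 317471 = 86479.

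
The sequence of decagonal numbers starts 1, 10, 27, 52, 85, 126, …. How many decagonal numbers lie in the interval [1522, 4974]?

The n-th decagonal number is n(4n−3).
Smallest index with value ≥ 1522: n = 20 (giving 1540).
Largest index with value ≤ 4974: n = 35 (giving 4795).
Indices 20 through 35: 16 terms.

16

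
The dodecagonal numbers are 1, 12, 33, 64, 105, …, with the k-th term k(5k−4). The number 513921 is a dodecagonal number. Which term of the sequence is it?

321

Set n(5n−4) = 513921, giving 5n² − 4n − 513921 = 0.
So n = (4 + 3206) / 10 = 3210/10 = 321.
Check: 321·(5·321 − 4) = 513921. ✓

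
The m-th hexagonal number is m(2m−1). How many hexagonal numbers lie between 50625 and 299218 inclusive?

228

The n-th hexagonal number is n(2n−1).
Smallest index with value ≥ 50625: n = 160 (giving 51040).
Largest index with value ≤ 299218: n = 387 (giving 299151).
Indices 160 through 387: 228 terms.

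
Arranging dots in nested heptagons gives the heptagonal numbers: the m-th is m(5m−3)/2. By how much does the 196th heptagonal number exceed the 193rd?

2913

196·(5·196 − 3)/2 = 95746 and 193·(5·193 − 3)/2 = 92833.
Difference: 95746 − 92833 = 2913.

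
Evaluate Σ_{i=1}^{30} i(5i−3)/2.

Σ i(5i−3)/2 = (5Σi² − 3Σi) / 2 over i = 1..30.
Σi = 465 and Σi² = 9455.
(5·9455 − 3·465) / 2 = 45880/2 = 22940.

22940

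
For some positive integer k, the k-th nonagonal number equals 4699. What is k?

37

Set n(7n−5)/2 = 4699, giving 7n² − 5n − 9398 = 0.
The discriminant is 25 + 56·4699 = 263169, and √263169 = 513.
So n = (5 + 513) / 14 = 518/14 = 37.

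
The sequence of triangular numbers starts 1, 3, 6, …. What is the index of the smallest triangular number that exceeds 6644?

Solve n(n+1)/2 > 6644 for integer n.
The largest n with value ≤ 6644 is 114 (since 6555 ≤ 6644 < 6670), so the first above is n = 115, value 6670.

115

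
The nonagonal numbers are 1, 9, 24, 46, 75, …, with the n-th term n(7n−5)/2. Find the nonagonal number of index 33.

33·(7·33 − 5)/2 = 33·226/2 = 33·113 = 3729.

3729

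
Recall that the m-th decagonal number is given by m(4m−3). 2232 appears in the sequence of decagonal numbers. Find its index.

24

Set n(4n−3) = 2232, giving 4n² − 3n − 2232 = 0.
The discriminant is 9 + 16·2232 = 35721, and √35721 = 189.
So n = (3 + 189) / 8 = 192/8 = 24.
Check: 24·(4·24 − 3) = 2232. ✓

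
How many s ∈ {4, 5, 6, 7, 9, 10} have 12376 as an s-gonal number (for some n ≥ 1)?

s = 4: P(4, 111) = 12321 and P(4, 112) = 12544; 12376 is not s-gonal.
s = 5: P(5, 91) = 12376. ✓
s = 6: P(6, 78) = 12090 and P(6, 79) = 12403; 12376 is not s-gonal.
s = 7: P(7, 70) = 12145 and P(7, 71) = 12496; 12376 is not s-gonal.
s = 9: P(9, 59) = 12036 and P(9, 60) = 12450; 12376 is not s-gonal.
s = 10: P(10, 56) = 12376. ✓
Hits: s ∈ {5, 10} → 2.

2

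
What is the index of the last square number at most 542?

Solve n² ≤ 542 for integer n.
n = 23 gives 529 ≤ 542, while n = 24 gives 576 > 542; so the answer is index 23.

23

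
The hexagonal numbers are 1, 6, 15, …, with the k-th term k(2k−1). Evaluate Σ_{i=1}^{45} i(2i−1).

61755

Σ i(2i−1) = 2Σi² − Σi over i = 1..45.
Σi = 1035 and Σi² = 31395.
2·31395 − 1·1035 = 61755.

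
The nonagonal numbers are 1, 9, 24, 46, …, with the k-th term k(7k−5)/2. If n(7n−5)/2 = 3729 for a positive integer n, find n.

33

Set n(7n−5)/2 = 3729, giving 7n² − 5n − 7458 = 0.
The discriminant is 25 + 56·3729 = 208849, and √208849 = 457.
So n = (5 + 457) / 14 = 462/14 = 33.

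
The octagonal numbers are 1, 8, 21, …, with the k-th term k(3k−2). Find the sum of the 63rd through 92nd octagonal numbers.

542655

Σ i(3i−2) = 3Σi² − 2Σi over i = 63..92.
Σi = 4278 − 1953 = 2325 and Σi² = 263810 − 81375 = 182435.
3·182435 − 2·2325 = 542655.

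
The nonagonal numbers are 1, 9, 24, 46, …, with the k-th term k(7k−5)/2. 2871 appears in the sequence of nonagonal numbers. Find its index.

Set n(7n−5)/2 = 2871, giving 7n² − 5n − 5742 = 0.
So n = (5 + 401) / 14 = 406/14 = 29.

29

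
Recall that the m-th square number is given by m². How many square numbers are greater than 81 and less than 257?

7

The n-th square number is n².
Smallest index with value > 81: n = 10 (giving 100).
Largest index with value < 257: n = 16 (giving 256).
Indices 10 through 16: 7 terms.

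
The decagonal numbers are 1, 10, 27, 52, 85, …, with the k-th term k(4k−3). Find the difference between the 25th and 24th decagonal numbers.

Consecutive decagonal numbers differ by 8n − 7: here 8·25 − 7 = 193.

193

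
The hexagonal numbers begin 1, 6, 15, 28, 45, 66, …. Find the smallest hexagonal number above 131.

153

Solve n(2n−1) > 131 for integer n.
The largest n with value ≤ 131 is 8 (since 120 ≤ 131 < 153), so the first above is n = 9, value 153.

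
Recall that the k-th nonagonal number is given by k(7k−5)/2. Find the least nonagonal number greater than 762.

Solve n(7n−5)/2 > 762 for integer n.
The largest n with value ≤ 762 is 15 (since 750 ≤ 762 < 856), so the first above is n = 16, value 856.

856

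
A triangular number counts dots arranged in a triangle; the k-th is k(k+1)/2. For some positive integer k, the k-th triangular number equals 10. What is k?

4

Set n(n+1)/2 = 10, giving n² + n − 20 = 0.
The discriminant is 1 + 8·10 = 81, and √81 = 9.
So n = (-1 + 9) / 2 = 8/2 = 4.
Check: 4·5/2 = 10. ✓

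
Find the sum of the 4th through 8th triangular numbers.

Σ i(i+1)/2 = (Σi² + Σi) / 2 over i = 4..8.
Σi = 36 − 6 = 30 and Σi² = 204 − 14 = 190.
(1·190 + 1·30) / 2 = 220/2 = 110.

110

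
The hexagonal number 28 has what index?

4

Set n(2n−1) = 28, giving 2n² − n − 28 = 0.
So n = (1 + 15) / 4 = 16/4 = 4.
Check: 4·(2·4 − 1) = 28. ✓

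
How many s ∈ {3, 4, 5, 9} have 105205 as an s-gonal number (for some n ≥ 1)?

s = 3: P(3, 458) = 105111 and P(3, 459) = 105570; 105205 is not s-gonal.
s = 4: P(4, 324) = 104976 and P(4, 325) = 105625; 105205 is not s-gonal.
s = 5: P(5, 265) = 105205. ✓
s = 9: P(9, 173) = 104319 and P(9, 174) = 105531; 105205 is not s-gonal.
Hits: s ∈ {5} → 1.

1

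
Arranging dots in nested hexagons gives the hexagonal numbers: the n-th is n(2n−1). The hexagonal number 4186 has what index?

Set n(2n−1) = 4186, giving 2n² − n − 4186 = 0.
So n = (1 + 183) / 4 = 184/4 = 46.
Check: 46·(2·46 − 1) = 4186. ✓

46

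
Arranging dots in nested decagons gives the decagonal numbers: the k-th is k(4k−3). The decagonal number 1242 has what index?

18

Set n(4n−3) = 1242, giving 4n² − 3n − 1242 = 0.
The discriminant is 9 + 16·1242 = 19881, and √19881 = 141.
So n = (3 + 141) / 8 = 144/8 = 18.
Check: 18·(4·18 − 3) = 1242. ✓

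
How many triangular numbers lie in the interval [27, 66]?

The n-th triangular number is n(n+1)/2.
Smallest index with value ≥ 27: n = 7 (giving 28).
Largest index with value ≤ 66: n = 11 (giving 66).
Indices 7 through 11: 5 terms.

5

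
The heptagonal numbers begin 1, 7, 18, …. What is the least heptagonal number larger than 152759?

153388

Solve n(5n−3)/2 > 152759 for integer n.
The largest n with value ≤ 152759 is 247 (since 152152 ≤ 152759 < 153388), so the first above is n = 248, value 153388.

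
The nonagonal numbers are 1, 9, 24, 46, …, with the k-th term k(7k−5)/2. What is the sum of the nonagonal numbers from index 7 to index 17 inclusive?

5599

Σ i(7i−5)/2 = (7Σi² − 5Σi) / 2 over i = 7..17.
Σi = 153 − 21 = 132 and Σi² = 1785 − 91 = 1694.
(7·1694 − 5·132) / 2 = 11198/2 = 5599.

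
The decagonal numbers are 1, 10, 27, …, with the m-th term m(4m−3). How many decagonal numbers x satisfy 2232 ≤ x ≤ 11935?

The n-th decagonal number is n(4n−3).
Smallest index with value ≥ 2232: n = 24 (giving 2232).
Largest index with value ≤ 11935: n = 55 (giving 11935).
Indices 24 through 55: 32 terms.

32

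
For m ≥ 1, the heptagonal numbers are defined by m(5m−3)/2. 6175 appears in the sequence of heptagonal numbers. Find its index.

Set n(5n−3)/2 = 6175, giving 5n² − 3n − 12350 = 0.
The discriminant is 9 + 40·6175 = 247009, and √247009 = 497.
So n = (3 + 497) / 10 = 500/10 = 50.

50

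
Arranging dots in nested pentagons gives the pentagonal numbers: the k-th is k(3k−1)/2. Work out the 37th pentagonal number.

2035

37·(3·37 − 1)/2 = 37·110/2 = 37·55 = 2035.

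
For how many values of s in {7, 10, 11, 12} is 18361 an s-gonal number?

s = 7: P(7, 86) = 18361. ✓
s = 10: P(10, 68) = 18292 and P(10, 69) = 18837; 18361 is not s-gonal.
s = 11: P(11, 64) = 18208 and P(11, 65) = 18785; 18361 is not s-gonal.
s = 12: P(12, 61) = 18361. ✓
Hits: s ∈ {7, 12} → 2.

2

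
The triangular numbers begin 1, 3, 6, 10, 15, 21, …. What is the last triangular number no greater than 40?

36

Solve n(n+1)/2 ≤ 40 for integer n.
n = 8 gives 36 ≤ 40, while n = 9 gives 45 > 40; so the answer is 36.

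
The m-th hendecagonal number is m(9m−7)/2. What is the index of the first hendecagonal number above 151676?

Solve n(9n−7)/2 > 151676 for integer n.
The largest n with value ≤ 151676 is 183 (since 150060 ≤ 151676 < 151708), so the first above is n = 184, value 151708.

184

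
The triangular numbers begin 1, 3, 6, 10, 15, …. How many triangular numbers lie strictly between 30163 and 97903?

196

The n-th triangular number is n(n+1)/2.
Smallest index with value > 30163: n = 246 (giving 30381).
Largest index with value < 97903: n = 441 (giving 97461).
Indices 246 through 441: 196 terms.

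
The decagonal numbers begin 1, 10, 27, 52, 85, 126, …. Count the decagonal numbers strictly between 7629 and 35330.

50

The n-th decagonal number is n(4n−3).
Smallest index with value > 7629: n = 45 (giving 7965).
Largest index with value < 35330: n = 94 (giving 35062).
Indices 45 through 94: 50 terms.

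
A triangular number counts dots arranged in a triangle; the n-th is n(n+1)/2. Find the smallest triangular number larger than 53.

Solve n(n+1)/2 > 53 for integer n.
The largest n with value ≤ 53 is 9 (since 45 ≤ 53 < 55), so the first above is n = 10, value 55.

55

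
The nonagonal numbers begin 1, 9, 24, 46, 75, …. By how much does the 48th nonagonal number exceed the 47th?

Consecutive nonagonal numbers differ by 7n − 6: here 7·48 − 6 = 330.

330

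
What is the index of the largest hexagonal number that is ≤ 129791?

Solve n(2n−1) ≤ 129791 for integer n.
n = 254 gives 128778 ≤ 129791, while n = 255 gives 129795 > 129791; so the answer is index 254.

254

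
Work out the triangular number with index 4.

The 4th triangular number is n(n+1)/2 with n = 4.
4·5/2 = 20/2 = 10.

10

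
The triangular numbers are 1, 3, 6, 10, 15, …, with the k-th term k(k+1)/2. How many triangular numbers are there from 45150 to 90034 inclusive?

The n-th triangular number is n(n+1)/2.
Smallest index with value ≥ 45150: n = 300 (giving 45150).
Largest index with value ≤ 90034: n = 423 (giving 89676).
Indices 300 through 423: 124 terms.

124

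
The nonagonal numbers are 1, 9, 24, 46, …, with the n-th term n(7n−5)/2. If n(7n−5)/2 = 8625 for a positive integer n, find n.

50

Set n(7n−5)/2 = 8625, giving 7n² − 5n − 17250 = 0.
The discriminant is 25 + 56·8625 = 483025, and √483025 = 695.
So n = (5 + 695) / 14 = 700/14 = 50.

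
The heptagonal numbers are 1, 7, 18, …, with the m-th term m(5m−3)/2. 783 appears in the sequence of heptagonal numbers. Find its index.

18

Set n(5n−3)/2 = 783, giving 5n² − 3n − 1566 = 0.
The discriminant is 9 + 40·783 = 31329, and √31329 = 177.
So n = (3 + 177) / 10 = 180/10 = 18.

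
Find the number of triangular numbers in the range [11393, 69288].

221

The n-th triangular number is n(n+1)/2.
Smallest index with value ≥ 11393: n = 151 (giving 11476).
Largest index with value ≤ 69288: n = 371 (giving 69006).
Indices 151 through 371: 221 terms.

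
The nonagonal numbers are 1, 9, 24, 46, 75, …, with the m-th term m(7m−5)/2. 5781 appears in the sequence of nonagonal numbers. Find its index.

Set n(7n−5)/2 = 5781, giving 7n² − 5n − 11562 = 0.
The discriminant is 25 + 56·5781 = 323761, and √323761 = 569.
So n = (5 + 569) / 14 = 574/14 = 41.
Check: 41·(7·41 − 5)/2 = 5781. ✓

41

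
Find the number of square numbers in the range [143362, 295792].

The n-th square number is n².
Smallest index with value ≥ 143362: n = 379 (giving 143641).
Largest index with value ≤ 295792: n = 543 (giving 294849).
Indices 379 through 543: 165 terms.

165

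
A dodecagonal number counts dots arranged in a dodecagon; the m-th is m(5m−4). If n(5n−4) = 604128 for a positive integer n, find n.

Set n(5n−4) = 604128, giving 5n² − 4n − 604128 = 0.
The discriminant is 16 + 20·604128 = 12082576, and √12082576 = 3476.
So n = (4 + 3476) / 10 = 3480/10 = 348.
Check: 348·(5·348 − 4) = 604128. ✓

348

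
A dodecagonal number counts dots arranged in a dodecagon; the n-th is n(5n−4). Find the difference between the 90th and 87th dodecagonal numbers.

90·(5·90 − 4) = 40140 and 87·(5·87 − 4) = 37497.
Difference: 40140 − 37497 = 2643.

2643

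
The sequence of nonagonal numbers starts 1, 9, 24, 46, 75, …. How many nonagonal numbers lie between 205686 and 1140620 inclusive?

329

The n-th nonagonal number is n(7n−5)/2.
Smallest index with value ≥ 205686: n = 243 (giving 206064).
Largest index with value ≤ 1140620: n = 571 (giving 1139716).
Indices 243 through 571: 329 terms.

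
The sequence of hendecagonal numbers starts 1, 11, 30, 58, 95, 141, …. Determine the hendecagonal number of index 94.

The 94th hendecagonal number is n(9n−7)/2 with n = 94.
94·(9·94 − 7)/2 = 94·839/2 = 39433.

39433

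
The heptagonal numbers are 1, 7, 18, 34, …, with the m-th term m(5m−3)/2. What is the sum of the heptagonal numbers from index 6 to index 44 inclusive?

Σ i(5i−3)/2 = (5Σi² − 3Σi) / 2 over i = 6..44.
Σi = 990 − 15 = 975 and Σi² = 29370 − 55 = 29315.
(5·29315 − 3·975) / 2 = 143650/2 = 71825.

71825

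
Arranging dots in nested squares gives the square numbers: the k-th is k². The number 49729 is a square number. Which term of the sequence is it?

223

We need n² = 49729, so n = √49729 = 223.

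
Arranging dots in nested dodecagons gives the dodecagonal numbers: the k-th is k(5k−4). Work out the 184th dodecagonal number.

168544

184·(5·184 − 4) = 184·916 = 168544.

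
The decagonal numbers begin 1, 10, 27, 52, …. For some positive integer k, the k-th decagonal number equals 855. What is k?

Set n(4n−3) = 855, giving 4n² − 3n − 855 = 0.
So n = (3 + 117) / 8 = 120/8 = 15.

15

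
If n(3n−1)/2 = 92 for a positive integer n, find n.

Set n(3n−1)/2 = 92, giving 3n² − n − 184 = 0.
The discriminant is 1 + 24·92 = 2209, and √2209 = 47.
So n = (1 + 47) / 6 = 48/6 = 8.

8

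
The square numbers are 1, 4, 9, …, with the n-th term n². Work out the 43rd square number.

1849

The 43rd square number is n² with n = 43.
43² = 1849.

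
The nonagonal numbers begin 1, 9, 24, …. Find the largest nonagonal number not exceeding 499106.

Solve n(7n−5)/2 ≤ 499106 for integer n.
n = 377 gives 496509 ≤ 499106, while n = 378 gives 499149 > 499106; so the answer is 496509.

496509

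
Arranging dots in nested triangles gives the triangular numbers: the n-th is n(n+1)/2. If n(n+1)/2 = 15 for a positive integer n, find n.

Set n(n+1)/2 = 15, giving n² + n − 30 = 0.
The discriminant is 1 + 8·15 = 121, and √121 = 11.
So n = (-1 + 11) / 2 = 10/2 = 5.
Check: 5·6/2 = 15. ✓

5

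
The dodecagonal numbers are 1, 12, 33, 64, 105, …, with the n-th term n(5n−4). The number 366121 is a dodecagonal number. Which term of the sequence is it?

271

Set n(5n−4) = 366121, giving 5n² − 4n − 366121 = 0.
The discriminant is 16 + 20·366121 = 7322436, and √7322436 = 2706.
So n = (4 + 2706) / 10 = 2710/10 = 271.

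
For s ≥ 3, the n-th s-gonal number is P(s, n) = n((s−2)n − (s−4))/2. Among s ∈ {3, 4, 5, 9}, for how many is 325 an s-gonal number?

2

s = 3: P(3, 25) = 325. ✓
s = 4: P(4, 18) = 324 and P(4, 19) = 361; 325 is not s-gonal.
s = 5: P(5, 14) = 287 and P(5, 15) = 330; 325 is not s-gonal.
s = 9: P(9, 10) = 325. ✓
Hits: s ∈ {3, 9} → 2.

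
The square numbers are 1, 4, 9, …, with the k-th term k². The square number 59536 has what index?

244

We need n² = 59536, so n = √59536 = 244.
Check: 244² = 59536. ✓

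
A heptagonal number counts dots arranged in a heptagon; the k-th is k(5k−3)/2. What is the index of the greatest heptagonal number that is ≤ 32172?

Solve n(5n−3)/2 ≤ 32172 for integer n.
n = 113 gives 31753 ≤ 32172, while n = 114 gives 32319 > 32172; so the answer is index 113.

113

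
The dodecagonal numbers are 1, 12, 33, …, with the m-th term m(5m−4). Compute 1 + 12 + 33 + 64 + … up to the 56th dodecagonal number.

Σ i(5i−4) = 5Σi² − 4Σi over i = 1..56.
Σi = 1596 and Σi² = 60116.
5·60116 − 4·1596 = 294196.

294196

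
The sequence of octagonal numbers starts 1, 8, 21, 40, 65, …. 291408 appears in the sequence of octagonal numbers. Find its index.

312

Set n(3n−2) = 291408, giving 3n² − 2n − 291408 = 0.
The discriminant is 4 + 12·291408 = 3496900, and √3496900 = 1870.
So n = (2 + 1870) / 6 = 1872/6 = 312.
Check: 312·(3·312 − 2) = 291408. ✓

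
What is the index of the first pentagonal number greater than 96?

9

Solve n(3n−1)/2 > 96 for integer n.
The largest n with value ≤ 96 is 8 (since 92 ≤ 96 < 117), so the first above is n = 9, value 117.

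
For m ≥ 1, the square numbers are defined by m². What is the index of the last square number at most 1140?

33

Solve n² ≤ 1140 for integer n.
n = 33 gives 1089 ≤ 1140, while n = 34 gives 1156 > 1140; so the answer is index 33.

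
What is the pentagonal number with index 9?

The 9th pentagonal number is n(3n−1)/2 with n = 9.
9·(3·9 − 1)/2 = 9·26/2 = 9·13 = 117.

117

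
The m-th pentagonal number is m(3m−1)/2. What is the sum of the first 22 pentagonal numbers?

5566

Σ i(3i−1)/2 = (3Σi² − Σi) / 2 over i = 1..22.
Σi = 253 and Σi² = 3795.
(3·3795 − 1·253) / 2 = 11132/2 = 5566.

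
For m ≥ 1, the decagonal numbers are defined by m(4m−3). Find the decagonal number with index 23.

2047

The 23rd decagonal number is n(4n−3) with n = 23.
23·(4·23 − 3) = 23·89 = 2047.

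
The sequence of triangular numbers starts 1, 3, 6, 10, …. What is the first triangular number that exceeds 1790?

Solve n(n+1)/2 > 1790 for integer n.
The largest n with value ≤ 1790 is 59 (since 1770 ≤ 1790 < 1830), so the first above is n = 60, value 1830.

1830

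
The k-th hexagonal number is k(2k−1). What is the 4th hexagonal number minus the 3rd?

13

Consecutive hexagonal numbers differ by 4n − 3: here 4·4 − 3 = 13.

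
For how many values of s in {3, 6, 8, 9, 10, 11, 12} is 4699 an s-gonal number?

1

s = 3: P(3, 96) = 4656 and P(3, 97) = 4753; 4699 is not s-gonal.
s = 6: P(6, 48) = 4560 and P(6, 49) = 4753; 4699 is not s-gonal.
s = 8: P(8, 39) = 4485 and P(8, 40) = 4720; 4699 is not s-gonal.
s = 9: P(9, 37) = 4699. ✓
s = 10: P(10, 34) = 4522 and P(10, 35) = 4795; 4699 is not s-gonal.
s = 11: P(11, 32) = 4496 and P(11, 33) = 4785; 4699 is not s-gonal.
s = 12: P(12, 31) = 4681 and P(12, 32) = 4992; 4699 is not s-gonal.
Hits: s ∈ {9} → 1.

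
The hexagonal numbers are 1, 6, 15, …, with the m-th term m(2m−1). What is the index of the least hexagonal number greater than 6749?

59

Solve n(2n−1) > 6749 for integer n.
The largest n with value ≤ 6749 is 58 (since 6670 ≤ 6749 < 6903), so the first above is n = 59, value 6903.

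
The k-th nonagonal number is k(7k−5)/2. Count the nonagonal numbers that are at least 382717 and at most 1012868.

The n-th nonagonal number is n(7n−5)/2.
Smallest index with value ≥ 382717: n = 332 (giving 384954).
Largest index with value ≤ 1012868: n = 538 (giving 1011709).
Indices 332 through 538: 207 terms.

207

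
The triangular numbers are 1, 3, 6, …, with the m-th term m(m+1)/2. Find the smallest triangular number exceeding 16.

21

Solve n(n+1)/2 > 16 for integer n.
The largest n with value ≤ 16 is 5 (since 15 ≤ 16 < 21), so the first above is n = 6, value 21.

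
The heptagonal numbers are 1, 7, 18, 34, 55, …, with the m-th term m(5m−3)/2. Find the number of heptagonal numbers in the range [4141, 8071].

17

The n-th heptagonal number is n(5n−3)/2.
Smallest index with value ≥ 4141: n = 41 (giving 4141).
Largest index with value ≤ 8071: n = 57 (giving 8037).
Indices 41 through 57: 17 terms.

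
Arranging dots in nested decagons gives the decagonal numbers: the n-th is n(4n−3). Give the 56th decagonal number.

12376

The 56th decagonal number is n(4n−3) with n = 56.
56·(4·56 − 3) = 56·221 = 12376.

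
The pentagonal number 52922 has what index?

188

Set n(3n−1)/2 = 52922, giving 3n² − n − 105844 = 0.
The discriminant is 1 + 24·52922 = 1270129, and √1270129 = 1127.
So n = (1 + 1127) / 6 = 1128/6 = 188.
Check: 188·(3·188 − 1)/2 = 52922. ✓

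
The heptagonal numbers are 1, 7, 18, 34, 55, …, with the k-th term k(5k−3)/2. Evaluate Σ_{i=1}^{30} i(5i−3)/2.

22940

Σ i(5i−3)/2 = (5Σi² − 3Σi) / 2 over i = 1..30.
Σi = 465 and Σi² = 9455.
(5·9455 − 3·465) / 2 = 45880/2 = 22940.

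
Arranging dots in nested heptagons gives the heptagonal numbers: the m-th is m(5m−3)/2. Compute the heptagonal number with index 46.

5221

46·(5·46 − 3)/2 = 46·227/2 = 5221.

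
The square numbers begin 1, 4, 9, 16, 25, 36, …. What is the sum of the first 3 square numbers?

14

Σ_{i=1}^{3} i² = 3·4·7/6 = 14.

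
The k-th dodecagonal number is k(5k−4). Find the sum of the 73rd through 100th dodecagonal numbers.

Σ i(5i−4) = 5Σi² − 4Σi over i = 73..100.
Σi = 5050 − 2628 = 2422 and Σi² = 338350 − 127020 = 211330.
5·211330 − 4·2422 = 1046962.

1046962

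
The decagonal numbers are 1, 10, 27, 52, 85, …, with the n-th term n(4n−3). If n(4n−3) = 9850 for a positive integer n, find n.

Set n(4n−3) = 9850, giving 4n² − 3n − 9850 = 0.
So n = (3 + 397) / 8 = 400/8 = 50.
Check: 50·(4·50 − 3) = 9850. ✓

50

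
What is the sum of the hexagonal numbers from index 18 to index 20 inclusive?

2113

Σ i(2i−1) = 2Σi² − Σi over i = 18..20.
Σi = 210 − 153 = 57 and Σi² = 2870 − 1785 = 1085.
2·1085 − 1·57 = 2113.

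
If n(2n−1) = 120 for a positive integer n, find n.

Set n(2n−1) = 120, giving 2n² − n − 120 = 0.
The discriminant is 1 + 8·120 = 961, and √961 = 31.
So n = (1 + 31) / 4 = 32/4 = 8.
Check: 8·(2·8 − 1) = 120. ✓

8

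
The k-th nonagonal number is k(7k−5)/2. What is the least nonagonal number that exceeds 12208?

12450

Solve n(7n−5)/2 > 12208 for integer n.
The largest n with value ≤ 12208 is 59 (since 12036 ≤ 12208 < 12450), so the first above is n = 60, value 12450.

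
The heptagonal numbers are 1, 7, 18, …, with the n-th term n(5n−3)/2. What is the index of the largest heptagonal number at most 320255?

Solve n(5n−3)/2 ≤ 320255 for integer n.
n = 358 gives 319873 ≤ 320255, while n = 359 gives 321664 > 320255; so the answer is index 358.

358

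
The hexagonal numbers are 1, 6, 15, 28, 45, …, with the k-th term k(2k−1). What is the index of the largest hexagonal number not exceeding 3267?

Solve n(2n−1) ≤ 3267 for integer n.
n = 40 gives 3160 ≤ 3267, while n = 41 gives 3321 > 3267; so the answer is index 40.

40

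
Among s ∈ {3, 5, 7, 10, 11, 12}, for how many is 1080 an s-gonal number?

s = 3: P(3, 45) = 1035 and P(3, 46) = 1081; 1080 is not s-gonal.
s = 5: P(5, 27) = 1080. ✓
s = 7: P(7, 21) = 1071 and P(7, 22) = 1177; 1080 is not s-gonal.
s = 10: P(10, 16) = 976 and P(10, 17) = 1105; 1080 is not s-gonal.
s = 11: P(11, 15) = 960 and P(11, 16) = 1096; 1080 is not s-gonal.
s = 12: P(12, 15) = 1065 and P(12, 16) = 1216; 1080 is not s-gonal.
Hits: s ∈ {5} → 1.

1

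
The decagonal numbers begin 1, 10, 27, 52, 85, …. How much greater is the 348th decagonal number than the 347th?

2777

Consecutive decagonal numbers differ by 8n − 7: here 8·348 − 7 = 2777.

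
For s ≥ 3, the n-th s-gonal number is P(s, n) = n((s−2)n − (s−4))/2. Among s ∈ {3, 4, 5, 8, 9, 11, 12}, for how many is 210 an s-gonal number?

2

s = 3: P(3, 20) = 210. ✓
s = 4: P(4, 14) = 196 and P(4, 15) = 225; 210 is not s-gonal.
s = 5: P(5, 12) = 210. ✓
s = 8: P(8, 8) = 176 and P(8, 9) = 225; 210 is not s-gonal.
s = 9: P(9, 8) = 204 and P(9, 9) = 261; 210 is not s-gonal.
s = 11: P(11, 7) = 196 and P(11, 8) = 260; 210 is not s-gonal.
s = 12: P(12, 6) = 156 and P(12, 7) = 217; 210 is not s-gonal.
Hits: s ∈ {3, 5} → 2.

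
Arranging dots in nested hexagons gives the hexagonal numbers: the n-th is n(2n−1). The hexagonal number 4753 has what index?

49

Set n(2n−1) = 4753, giving 2n² − n − 4753 = 0.
So n = (1 + 195) / 4 = 196/4 = 49.
Check: 49·(2·49 − 1) = 4753. ✓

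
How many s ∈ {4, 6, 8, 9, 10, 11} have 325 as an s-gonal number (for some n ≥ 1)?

2

s = 4: P(4, 18) = 324 and P(4, 19) = 361; 325 is not s-gonal.
s = 6: P(6, 13) = 325. ✓
s = 8: P(8, 10) = 280 and P(8, 11) = 341; 325 is not s-gonal.
s = 9: P(9, 10) = 325. ✓
s = 10: P(10, 9) = 297 and P(10, 10) = 370; 325 is not s-gonal.
s = 11: P(11, 8) = 260 and P(11, 9) = 333; 325 is not s-gonal.
Hits: s ∈ {6, 9} → 2.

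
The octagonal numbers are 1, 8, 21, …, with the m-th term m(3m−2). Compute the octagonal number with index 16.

736

The 16th octagonal number is n(3n−2) with n = 16.
16·(3·16 − 2) = 16·46 = 736.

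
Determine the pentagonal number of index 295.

295·(3·295 − 1)/2 = 295·884/2 = 295·442 = 130390.

130390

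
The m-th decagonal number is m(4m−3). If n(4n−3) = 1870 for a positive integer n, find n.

22

Set n(4n−3) = 1870, giving 4n² − 3n − 1870 = 0.
The discriminant is 9 + 16·1870 = 29929, and √29929 = 173.
So n = (3 + 173) / 8 = 176/8 = 22.
Check: 22·(4·22 − 3) = 1870. ✓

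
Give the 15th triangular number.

The 15th triangular number is n(n+1)/2 with n = 15.
15·16/2 = 240/2 = 120.

120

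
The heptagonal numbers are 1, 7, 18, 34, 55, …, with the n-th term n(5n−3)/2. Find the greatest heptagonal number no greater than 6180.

Solve n(5n−3)/2 ≤ 6180 for integer n.
n = 50 gives 6175 ≤ 6180, while n = 51 gives 6426 > 6180; so the answer is 6175.

6175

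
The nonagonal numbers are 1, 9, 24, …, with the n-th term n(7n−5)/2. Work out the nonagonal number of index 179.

179·(7·179 − 5)/2 = 179·1248/2 = 179·624 = 111696.

111696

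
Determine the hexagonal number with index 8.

The 8th hexagonal number is n(2n−1) with n = 8.
8·(2·8 − 1) = 8·15 = 120.

120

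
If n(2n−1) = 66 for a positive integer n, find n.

6

Set n(2n−1) = 66, giving 2n² − n − 66 = 0.
So n = (1 + 23) / 4 = 24/4 = 6.
Check: 6·(2·6 − 1) = 66. ✓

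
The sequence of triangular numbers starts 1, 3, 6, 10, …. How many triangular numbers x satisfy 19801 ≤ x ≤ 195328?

426

The n-th triangular number is n(n+1)/2.
Smallest index with value ≥ 19801: n = 199 (giving 19900).
Largest index with value ≤ 195328: n = 624 (giving 195000).
Indices 199 through 624: 426 terms.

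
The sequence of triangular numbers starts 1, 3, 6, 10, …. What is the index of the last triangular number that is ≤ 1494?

Solve n(n+1)/2 ≤ 1494 for integer n.
n = 54 gives 1485 ≤ 1494, while n = 55 gives 1540 > 1494; so the answer is index 54.

54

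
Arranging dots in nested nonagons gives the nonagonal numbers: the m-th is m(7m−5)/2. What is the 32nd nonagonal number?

3504

The 32nd nonagonal number is n(7n−5)/2 with n = 32.
32·(7·32 − 5)/2 = 32·219/2 = 3504.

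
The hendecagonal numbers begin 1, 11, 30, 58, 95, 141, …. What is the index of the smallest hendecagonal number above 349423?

280

Solve n(9n−7)/2 > 349423 for integer n.
The largest n with value ≤ 349423 is 279 (since 349308 ≤ 349423 < 351820), so the first above is n = 280, value 351820.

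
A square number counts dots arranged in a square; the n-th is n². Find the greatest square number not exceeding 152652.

152100

Solve n² ≤ 152652 for integer n.
n = 390 gives 152100 ≤ 152652, while n = 391 gives 152881 > 152652; so the answer is 152100.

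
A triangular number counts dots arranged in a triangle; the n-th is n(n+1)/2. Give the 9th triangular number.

9·10/2 = 90/2 = 45.

45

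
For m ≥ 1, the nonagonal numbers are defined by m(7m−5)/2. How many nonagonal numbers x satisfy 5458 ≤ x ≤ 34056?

60

The n-th nonagonal number is n(7n−5)/2.
Smallest index with value ≥ 5458: n = 40 (giving 5500).
Largest index with value ≤ 34056: n = 99 (giving 34056).
Indices 40 through 99: 60 terms.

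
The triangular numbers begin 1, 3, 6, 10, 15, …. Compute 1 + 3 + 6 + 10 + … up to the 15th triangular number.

Σ i(i+1)/2 = (Σi² + Σi) / 2 over i = 1..15.
Σi = 120 and Σi² = 1240.
(1·1240 + 1·120) / 2 = 1360/2 = 680.

680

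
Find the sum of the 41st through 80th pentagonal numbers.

Σ i(3i−1)/2 = (3Σi² − Σi) / 2 over i = 41..80.
Σi = 3240 − 820 = 2420 and Σi² = 173880 − 22140 = 151740.
(3·151740 − 1·2420) / 2 = 452800/2 = 226400.

226400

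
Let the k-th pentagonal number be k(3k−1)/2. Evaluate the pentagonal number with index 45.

3015

The 45th pentagonal number is n(3n−1)/2 with n = 45.
45·(3·45 − 1)/2 = 45·134/2 = 45·67 = 3015.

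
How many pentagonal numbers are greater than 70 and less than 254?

6

The n-th pentagonal number is n(3n−1)/2.
Smallest index with value > 70: n = 8 (giving 92).
Largest index with value < 254: n = 13 (giving 247).
Indices 8 through 13: 6 terms.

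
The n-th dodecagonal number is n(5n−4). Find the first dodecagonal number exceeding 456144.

Solve n(5n−4) > 456144 for integer n.
The largest n with value ≤ 456144 is 302 (since 454812 ≤ 456144 < 457833), so the first above is n = 303, value 457833.

457833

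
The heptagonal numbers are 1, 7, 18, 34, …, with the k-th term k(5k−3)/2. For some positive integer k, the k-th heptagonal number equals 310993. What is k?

Set n(5n−3)/2 = 310993, giving 5n² − 3n − 621986 = 0.
The discriminant is 9 + 40·310993 = 12439729, and √12439729 = 3527.
So n = (3 + 3527) / 10 = 3530/10 = 353.
Check: 353·(5·353 − 3)/2 = 310993. ✓

353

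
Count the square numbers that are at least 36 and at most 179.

8

The n-th square number is n².
Smallest index with value ≥ 36: n = 6 (giving 36).
Largest index with value ≤ 179: n = 13 (giving 169).
Indices 6 through 13: 8 terms.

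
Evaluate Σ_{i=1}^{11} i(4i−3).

Σ i(4i−3) = 4Σi² − 3Σi over i = 1..11.
Σi = 66 and Σi² = 506.
4·506 − 3·66 = 1826.

1826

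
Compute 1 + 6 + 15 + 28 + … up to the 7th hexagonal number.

252

Σ i(2i−1) = 2Σi² − Σi over i = 1..7.
Σi = 28 and Σi² = 140.
2·140 − 1·28 = 252.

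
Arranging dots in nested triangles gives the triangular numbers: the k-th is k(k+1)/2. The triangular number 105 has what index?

14

Set n(n+1)/2 = 105, giving n² + n − 210 = 0.
So n = (-1 + 29) / 2 = 28/2 = 14.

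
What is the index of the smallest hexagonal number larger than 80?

Solve n(2n−1) > 80 for integer n.
The largest n with value ≤ 80 is 6 (since 66 ≤ 80 < 91), so the first above is n = 7, value 91.

7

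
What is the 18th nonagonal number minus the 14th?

438

18·(7·18 − 5)/2 = 1089 and 14·(7·14 − 5)/2 = 651.
Difference: 1089 − 651 = 438.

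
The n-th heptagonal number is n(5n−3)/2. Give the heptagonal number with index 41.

4141

The 41st heptagonal number is n(5n−3)/2 with n = 41.
41·(5·41 − 3)/2 = 41·202/2 = 41·101 = 4141.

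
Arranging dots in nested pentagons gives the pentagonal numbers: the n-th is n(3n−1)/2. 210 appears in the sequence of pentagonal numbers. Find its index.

Set n(3n−1)/2 = 210, giving 3n² − n − 420 = 0.
The discriminant is 1 + 24·210 = 5041, and √5041 = 71.
So n = (1 + 71) / 6 = 72/6 = 12.
Check: 12·(3·12 − 1)/2 = 210. ✓

12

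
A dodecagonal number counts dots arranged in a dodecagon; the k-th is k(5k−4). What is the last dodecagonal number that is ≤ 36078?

Solve n(5n−4) ≤ 36078 for integer n.
n = 85 gives 35785 ≤ 36078, while n = 86 gives 36636 > 36078; so the answer is 35785.

35785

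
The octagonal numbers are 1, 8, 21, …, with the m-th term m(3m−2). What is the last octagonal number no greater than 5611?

5461

Solve n(3n−2) ≤ 5611 for integer n.
n = 43 gives 5461 ≤ 5611, while n = 44 gives 5720 > 5611; so the answer is 5461.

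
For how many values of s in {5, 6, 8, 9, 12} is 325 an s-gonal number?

2

s = 5: P(5, 14) = 287 and P(5, 15) = 330; 325 is not s-gonal.
s = 6: P(6, 13) = 325. ✓
s = 8: P(8, 10) = 280 and P(8, 11) = 341; 325 is not s-gonal.
s = 9: P(9, 10) = 325. ✓
s = 12: P(12, 8) = 288 and P(12, 9) = 369; 325 is not s-gonal.
Hits: s ∈ {6, 9} → 2.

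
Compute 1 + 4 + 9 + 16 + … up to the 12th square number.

Σ_{i=1}^{12} i² = 12·13·25/6 = 650.

650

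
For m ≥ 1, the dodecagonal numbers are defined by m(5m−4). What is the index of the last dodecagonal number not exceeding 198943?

199

Solve n(5n−4) ≤ 198943 for integer n.
n = 199 gives 197209 ≤ 198943, while n = 200 gives 199200 > 198943; so the answer is index 199.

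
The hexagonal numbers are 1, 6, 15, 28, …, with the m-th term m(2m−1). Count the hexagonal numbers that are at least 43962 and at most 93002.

The n-th hexagonal number is n(2n−1).
Smallest index with value ≥ 43962: n = 149 (giving 44253).
Largest index with value ≤ 93002: n = 215 (giving 92235).
Indices 149 through 215: 67 terms.

67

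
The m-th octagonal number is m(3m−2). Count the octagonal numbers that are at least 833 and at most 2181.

11

The n-th octagonal number is n(3n−2).
Smallest index with value ≥ 833: n = 17 (giving 833).
Largest index with value ≤ 2181: n = 27 (giving 2133).
Indices 17 through 27: 11 terms.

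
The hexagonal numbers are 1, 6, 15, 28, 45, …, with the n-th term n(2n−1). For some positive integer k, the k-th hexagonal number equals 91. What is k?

Set n(2n−1) = 91, giving 2n² − n − 91 = 0.
The discriminant is 1 + 8·91 = 729, and √729 = 27.
So n = (1 + 27) / 4 = 28/4 = 7.

7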